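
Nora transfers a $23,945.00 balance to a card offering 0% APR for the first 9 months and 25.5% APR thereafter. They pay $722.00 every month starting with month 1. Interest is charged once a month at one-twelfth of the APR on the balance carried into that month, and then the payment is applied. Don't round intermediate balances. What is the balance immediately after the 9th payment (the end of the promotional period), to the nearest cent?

Promo months 1–9 at r₀ = 0%/12 = 0; months 10+ at r₁ = 25.5%/12 = 0.02125.
After month 9 (no interest yet): B = $23,945.00 − 9·$722.00 = $17,447.00.

$17,447.00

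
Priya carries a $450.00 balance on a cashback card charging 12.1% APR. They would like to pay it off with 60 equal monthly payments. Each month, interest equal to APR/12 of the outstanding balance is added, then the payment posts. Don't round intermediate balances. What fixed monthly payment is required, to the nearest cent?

Monthly rate r = 12.1%/12 = 1.00833% = 0.0100833.
Level-payment amortization: P = B₀·r / (1 − (1+r)^(−n)) = 450.00·0.0100833 / (1 − 1.01008^(−60)).
Denominator 1 − (1+r)^(−60) = 0.452268536.
P = 4.5375 / 0.452268536 ≈ 10.03.

$10.03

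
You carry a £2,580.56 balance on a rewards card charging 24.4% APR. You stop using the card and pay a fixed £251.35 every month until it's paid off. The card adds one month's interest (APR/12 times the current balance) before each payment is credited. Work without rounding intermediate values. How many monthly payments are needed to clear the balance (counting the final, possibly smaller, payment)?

12 payments

Monthly rate r = 24.4%/12 = 2.03333% = 0.0203333.
Recurrence: B ← B·(1+r) − £251.35.
Month 1: interest £52.47; balance after payment £2,381.68.
Month 2: interest £48.43; balance after payment £2,178.76.
Closed form: n = −ln(1 − rB₀/P)/ln(1+r) = −ln(0.79124)/ln(1.02033) ≈ 11.632, so the balance reaches zero during payment 12.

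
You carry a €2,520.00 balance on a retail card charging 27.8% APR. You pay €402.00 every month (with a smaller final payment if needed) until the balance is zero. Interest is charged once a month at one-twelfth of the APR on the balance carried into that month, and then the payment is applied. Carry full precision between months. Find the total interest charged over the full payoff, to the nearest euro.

Monthly rate r = 27.8%/12 = 2.31667% = 0.0231667.
Payoff takes n = ⌈−ln(1 − rB₀/P)/ln(1+r)⌉ = ⌈6.851⌉ = 7 payments; the last is €342.88.
Total paid = 6·€402.00 + €342.88 = €2,754.88.
Total interest = total paid − principal = €2,754.88 − €2,520.00 = €234.88.

€235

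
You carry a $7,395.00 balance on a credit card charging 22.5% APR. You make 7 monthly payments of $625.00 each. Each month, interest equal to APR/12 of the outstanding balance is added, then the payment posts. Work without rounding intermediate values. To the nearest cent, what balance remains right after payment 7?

$3,793.00

Monthly rate r = 22.5%/12 = 1.875% = 0.01875.
Each month: B ← B·(1+r) − $625.00.
Month 1: interest $138.66; balance after payment $6,908.66.
Month 2: interest $129.54; balance after payment $6,413.19.
Month 3: interest $120.25; balance after payment $5,908.44.
Month 4: interest $110.78; balance after payment $5,394.22.
Month 5: interest $101.14; balance after payment $4,870.37.
Month 6: interest $91.32; balance after payment $4,336.69.
Month 7: interest $81.31; balance after payment $3,793.00.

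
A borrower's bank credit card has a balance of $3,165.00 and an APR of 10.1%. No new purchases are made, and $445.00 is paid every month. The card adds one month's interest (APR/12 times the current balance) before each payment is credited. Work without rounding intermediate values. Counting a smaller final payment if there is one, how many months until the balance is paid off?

8 payments

Monthly rate r = 10.1%/12 = 0.841667% = 0.00841667.
Recurrence: B ← B·(1+r) − $445.00.
Month 1: interest $26.64; balance after payment $2,746.64.
Month 2: interest $23.12; balance after payment $2,324.76.
Closed form: n = −ln(1 − rB₀/P)/ln(1+r) = −ln(0.94014)/ln(1.00842) ≈ 7.365, so the balance reaches zero during payment 8.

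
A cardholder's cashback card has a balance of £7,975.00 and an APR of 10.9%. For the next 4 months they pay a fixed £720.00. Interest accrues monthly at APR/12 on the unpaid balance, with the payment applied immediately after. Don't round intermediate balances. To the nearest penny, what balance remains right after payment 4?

£5,349.25

Monthly rate r = 10.9%/12 = 0.908333% = 0.00908333.
Each month: B ← B·(1+r) − £720.00.
Month 1: interest £72.44; balance after payment £7,327.44.
Month 2: interest £66.56; balance after payment £6,674.00.
Month 3: interest £60.62; balance after payment £6,014.62.
Month 4: interest £54.63; balance after payment £5,349.25.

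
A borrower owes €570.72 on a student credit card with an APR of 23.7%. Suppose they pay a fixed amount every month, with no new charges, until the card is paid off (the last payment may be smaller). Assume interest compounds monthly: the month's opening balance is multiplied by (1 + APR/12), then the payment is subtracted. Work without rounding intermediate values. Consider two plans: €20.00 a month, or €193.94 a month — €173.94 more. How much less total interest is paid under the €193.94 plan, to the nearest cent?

€254.10

Monthly rate r = 23.7%/12 = 1.975% = 0.01975.
At €20.00/mo: n = ⌈−ln(1 − rB₀/P)/ln(1+r)⌉ = 43 payments (last €7.97); total interest = total paid − €570.72 = €277.25.
At €193.94/mo: 4 payments (last €12.05); total interest €23.15.
Interest saved = €277.25 − €23.15 = €254.10.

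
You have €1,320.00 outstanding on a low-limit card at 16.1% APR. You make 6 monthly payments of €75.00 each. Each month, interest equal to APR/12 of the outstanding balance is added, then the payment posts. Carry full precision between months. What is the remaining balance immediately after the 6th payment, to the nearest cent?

€964.52

Monthly rate r = 16.1%/12 = 1.34167% = 0.0134167.
Each month: B ← B·(1+r) − €75.00.
Month 1: interest €17.71; balance after payment €1,262.71.
Month 2: interest €16.94; balance after payment €1,204.65.
Month 3: interest €16.16; balance after payment €1,145.81.
Month 4: interest €15.37; balance after payment €1,086.19.
Month 5: interest €14.57; balance after payment €1,025.76.
Month 6: interest €13.76; balance after payment €964.52.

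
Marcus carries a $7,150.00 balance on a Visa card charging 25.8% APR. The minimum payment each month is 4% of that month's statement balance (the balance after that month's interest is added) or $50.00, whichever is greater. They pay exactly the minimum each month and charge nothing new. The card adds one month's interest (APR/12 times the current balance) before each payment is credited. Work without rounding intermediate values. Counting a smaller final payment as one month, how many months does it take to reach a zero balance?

126 months

Monthly rate r = 25.8%/12 = 2.15% = 0.0215.
While 4% of the post-interest balance exceeds $50.00, each month B ← (B·(1+r))·(1 − 0.04), i.e. B shrinks by the factor (1+r)·0.96 = 0.98064.
This holds for months 1–91. Entering month 92 the balance is $1,206.92; 4% of the post-interest balance is now below $50.00, so the flat $50.00 minimum applies from here.
From month 92 a fixed $50.00 at rate r clears $1,206.92 in 35 more payments. Total: 91 + 35 = 126 months.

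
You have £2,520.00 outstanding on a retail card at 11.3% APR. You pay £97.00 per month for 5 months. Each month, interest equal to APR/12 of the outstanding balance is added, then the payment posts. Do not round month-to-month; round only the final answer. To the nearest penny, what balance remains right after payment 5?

£2,146.69

Monthly rate r = 11.3%/12 = 0.941667% = 0.00941667.
Each month: B ← B·(1+r) − £97.00.
Month 1: interest £23.73; balance after payment £2,446.73.
Month 2: interest £23.04; balance after payment £2,372.77.
Month 3: interest £22.34; balance after payment £2,298.11.
Month 4: interest £21.64; balance after payment £2,222.75.
Month 5: interest £20.93; balance after payment £2,146.69.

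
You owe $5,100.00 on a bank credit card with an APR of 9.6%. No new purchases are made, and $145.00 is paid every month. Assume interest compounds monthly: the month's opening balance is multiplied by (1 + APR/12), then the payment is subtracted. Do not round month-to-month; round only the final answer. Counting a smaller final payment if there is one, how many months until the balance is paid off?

42 months

Monthly rate r = 9.6%/12 = 0.8% = 0.008.
Recurrence: B ← B·(1+r) − $145.00.
Month 1: interest $40.80; balance after payment $4,995.80.
Month 2: interest $39.97; balance after payment $4,890.77.
Closed form: n = −ln(1 − rB₀/P)/ln(1+r) = −ln(0.71862)/ln(1.008) ≈ 41.468, so the balance reaches zero during payment 42.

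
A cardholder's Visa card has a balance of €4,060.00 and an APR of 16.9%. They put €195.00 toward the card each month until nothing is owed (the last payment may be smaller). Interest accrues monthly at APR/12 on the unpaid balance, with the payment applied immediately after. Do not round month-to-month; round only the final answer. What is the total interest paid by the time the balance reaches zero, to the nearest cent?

Monthly rate r = 16.9%/12 = 1.40833% = 0.0140833.
Payoff takes n = ⌈−ln(1 − rB₀/P)/ln(1+r)⌉ = ⌈24.815⌉ = 25 payments; the last is €159.12.
Total paid = 24·€195.00 + €159.12 = €4,839.12.
Total interest = total paid − principal = €4,839.12 − €4,060.00 = €779.12.

€779.12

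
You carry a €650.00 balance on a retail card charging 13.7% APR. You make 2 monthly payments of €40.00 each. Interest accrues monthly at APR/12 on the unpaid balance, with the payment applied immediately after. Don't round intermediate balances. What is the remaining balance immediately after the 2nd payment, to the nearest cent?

€584.47

Monthly rate r = 13.7%/12 = 1.14167% = 0.0114167.
Each month: B ← B·(1+r) − €40.00.
Month 1: interest €7.42; balance after payment €617.42.
Month 2: interest €7.05; balance after payment €584.47.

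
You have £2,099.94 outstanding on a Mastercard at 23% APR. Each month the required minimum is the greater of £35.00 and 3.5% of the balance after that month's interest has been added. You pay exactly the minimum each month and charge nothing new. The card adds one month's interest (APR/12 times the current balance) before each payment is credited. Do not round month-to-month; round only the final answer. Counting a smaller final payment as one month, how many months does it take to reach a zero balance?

87 months

Monthly rate r = 23%/12 = 1.91667% = 0.0191667.
While 3.5% of the post-interest balance exceeds £35.00, each month B ← (B·(1+r))·(1 − 0.035), i.e. B shrinks by the factor (1+r)·0.965 = 0.9835.
This holds for months 1–46. Entering month 47 the balance is £976.66; 3.5% of the post-interest balance is now below £35.00, so the flat £35.00 minimum applies from here.
From month 47 a fixed £35.00 at rate r clears £976.66 in 41 more payments. Total: 46 + 41 = 87 months.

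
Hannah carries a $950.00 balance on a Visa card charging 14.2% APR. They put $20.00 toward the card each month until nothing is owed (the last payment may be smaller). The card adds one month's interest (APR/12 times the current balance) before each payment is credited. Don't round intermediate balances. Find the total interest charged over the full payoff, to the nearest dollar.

Monthly rate r = 14.2%/12 = 1.18333% = 0.0118333.
Payoff takes n = ⌈−ln(1 − rB₀/P)/ln(1+r)⌉ = ⌈70.192⌉ = 71 payments; the last is $3.85.
Total paid = 70·$20.00 + $3.85 = $1,403.85.
Total interest = total paid − principal = $1,403.85 − $950.00 = $453.85.

$454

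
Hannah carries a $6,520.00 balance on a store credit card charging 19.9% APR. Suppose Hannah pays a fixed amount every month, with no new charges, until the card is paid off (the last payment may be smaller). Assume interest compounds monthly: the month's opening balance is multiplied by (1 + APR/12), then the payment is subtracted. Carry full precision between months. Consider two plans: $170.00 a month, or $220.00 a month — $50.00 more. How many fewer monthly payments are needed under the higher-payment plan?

20 fewer payments

Monthly rate r = 19.9%/12 = 1.65833% = 0.0165833.
At $170.00/mo: n = ⌈−ln(1 − rB₀/P)/ln(1+r)⌉ = 62 payments (last $76.50); total interest = total paid − $6,520.00 = $3,926.50.
At $220.00/mo: 42 payments (last $25.46); total interest $2,525.46.
Payments saved = 62 − 42 = 20.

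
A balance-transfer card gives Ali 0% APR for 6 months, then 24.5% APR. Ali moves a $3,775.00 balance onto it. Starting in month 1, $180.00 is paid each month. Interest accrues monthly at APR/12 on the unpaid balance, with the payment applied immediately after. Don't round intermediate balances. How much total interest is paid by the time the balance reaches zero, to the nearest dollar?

$554

Promo months 1–6 at r₀ = 0%/12 = 0; months 7+ at r₁ = 24.5%/12 = 0.0204167.
After month 6 (no interest yet): B = $3,775.00 − 6·$180.00 = $2,695.00.
Then at r₁ with $180.00/mo: n₂ = −ln(1 − r₁·B/P)/ln(1+r₁) ≈ 18.05 → 19 more payments.
Total paid = 24·$180.00 + $9.24 = $4,329.24; interest = $4,329.24 − $3,775.00 = $554.24.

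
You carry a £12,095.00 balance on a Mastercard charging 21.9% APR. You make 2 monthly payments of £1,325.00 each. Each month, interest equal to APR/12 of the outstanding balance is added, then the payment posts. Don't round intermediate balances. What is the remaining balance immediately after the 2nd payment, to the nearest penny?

£9,866.31

Monthly rate r = 21.9%/12 = 1.825% = 0.01825.
Each month: B ← B·(1+r) − £1,325.00.
Month 1: interest £220.73; balance after payment £10,990.73.
Month 2: interest £200.58; balance after payment £9,866.31.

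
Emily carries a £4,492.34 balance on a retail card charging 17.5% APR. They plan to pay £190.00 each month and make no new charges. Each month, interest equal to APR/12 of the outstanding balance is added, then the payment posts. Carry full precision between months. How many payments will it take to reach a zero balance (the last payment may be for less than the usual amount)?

Monthly rate r = 17.5%/12 = 1.45833% = 0.0145833.
Recurrence: B ← B·(1+r) − £190.00.
Month 1: interest £65.51; balance after payment £4,367.85.
Month 2: interest £63.70; balance after payment £4,241.55.
Closed form: n = −ln(1 − rB₀/P)/ln(1+r) = −ln(0.65519)/ln(1.01458) ≈ 29.205, so the balance reaches zero during payment 30.

30 payments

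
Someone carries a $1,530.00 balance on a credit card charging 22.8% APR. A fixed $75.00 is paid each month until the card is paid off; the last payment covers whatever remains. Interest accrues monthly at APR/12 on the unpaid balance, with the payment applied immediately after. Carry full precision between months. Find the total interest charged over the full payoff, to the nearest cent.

Monthly rate r = 22.8%/12 = 1.9% = 0.019.
Payoff takes n = ⌈−ln(1 − rB₀/P)/ln(1+r)⌉ = ⌈26.053⌉ = 27 payments; the last is $4.04.
Total paid = 26·$75.00 + $4.04 = $1,954.04.
Total interest = total paid − principal = $1,954.04 − $1,530.00 = $424.04.

$424.04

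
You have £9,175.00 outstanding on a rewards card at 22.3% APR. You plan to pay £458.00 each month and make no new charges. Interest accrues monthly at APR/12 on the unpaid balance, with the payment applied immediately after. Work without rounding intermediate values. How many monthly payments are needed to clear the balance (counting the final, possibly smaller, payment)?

Monthly rate r = 22.3%/12 = 1.85833% = 0.0185833.
Recurrence: B ← B·(1+r) − £458.00.
Month 1: interest £170.50; balance after payment £8,887.50.
Month 2: interest £165.16; balance after payment £8,594.66.
Closed form: n = −ln(1 − rB₀/P)/ln(1+r) = −ln(0.62772)/ln(1.01858) ≈ 25.290, so the balance reaches zero during payment 26.

26 months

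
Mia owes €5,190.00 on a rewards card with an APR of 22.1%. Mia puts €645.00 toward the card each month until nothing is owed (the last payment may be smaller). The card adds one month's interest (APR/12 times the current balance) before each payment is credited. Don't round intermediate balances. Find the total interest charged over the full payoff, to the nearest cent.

€479.88

Monthly rate r = 22.1%/12 = 1.84167% = 0.0184167.
Payoff takes n = ⌈−ln(1 − rB₀/P)/ln(1+r)⌉ = ⌈8.789⌉ = 9 payments; the last is €509.88.
Total paid = 8·€645.00 + €509.88 = €5,669.88.
Total interest = total paid − principal = €5,669.88 − €5,190.00 = €479.88.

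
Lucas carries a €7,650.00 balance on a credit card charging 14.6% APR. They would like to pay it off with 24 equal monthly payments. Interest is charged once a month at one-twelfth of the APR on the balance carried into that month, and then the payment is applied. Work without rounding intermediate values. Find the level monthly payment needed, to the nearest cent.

€369.47

Monthly rate r = 14.6%/12 = 1.21667% = 0.0121667.
Level-payment amortization: P = B₀·r / (1 − (1+r)^(−n)) = 7650.00·0.0121667 / (1 − 1.01217^(−24)).
Denominator 1 − (1+r)^(−24) = 0.251914456.
P = 93.075 / 0.251914456 ≈ 369.47.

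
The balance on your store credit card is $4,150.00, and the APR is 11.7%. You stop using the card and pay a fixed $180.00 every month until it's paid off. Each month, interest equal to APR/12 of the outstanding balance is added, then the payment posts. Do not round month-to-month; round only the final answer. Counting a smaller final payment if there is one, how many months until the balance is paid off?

27 months

Monthly rate r = 11.7%/12 = 0.975% = 0.00975.
Recurrence: B ← B·(1+r) − $180.00.
Month 1: interest $40.46; balance after payment $4,010.46.
Month 2: interest $39.10; balance after payment $3,869.56.
Closed form: n = −ln(1 − rB₀/P)/ln(1+r) = −ln(0.77521)/ln(1.00975) ≈ 26.242, so the balance reaches zero during payment 27.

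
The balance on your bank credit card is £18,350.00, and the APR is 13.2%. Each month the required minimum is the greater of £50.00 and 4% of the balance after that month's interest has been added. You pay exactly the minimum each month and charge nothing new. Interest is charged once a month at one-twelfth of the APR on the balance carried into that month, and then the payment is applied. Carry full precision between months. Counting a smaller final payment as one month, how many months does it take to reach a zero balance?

120 months

Monthly rate r = 13.2%/12 = 1.1% = 0.011.
While 4% of the post-interest balance exceeds £50.00, each month B ← (B·(1+r))·(1 − 0.04), i.e. B shrinks by the factor (1+r)·0.96 = 0.97056.
This holds for months 1–91. Entering month 92 the balance is £1,209.69; 4% of the post-interest balance is now below £50.00, so the flat £50.00 minimum applies from here.
From month 92 a fixed £50.00 at rate r clears £1,209.69 in 29 more payments. Total: 91 + 29 = 120 months.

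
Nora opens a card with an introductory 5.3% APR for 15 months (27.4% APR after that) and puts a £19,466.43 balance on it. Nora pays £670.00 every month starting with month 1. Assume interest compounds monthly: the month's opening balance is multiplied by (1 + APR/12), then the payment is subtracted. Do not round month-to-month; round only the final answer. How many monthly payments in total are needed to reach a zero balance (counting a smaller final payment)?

Promo months 1–15 at r₀ = 5.3%/12 = 0.00441667; months 16+ at r₁ = 27.4%/12 = 0.0228333.
After month 15: iterate B ← B·(1+r₀) − £670.00 for 15 months → £10,429.99.
Then at r₁ with £670.00/mo: n₂ = −ln(1 − r₁·B/P)/ln(1+r₁) ≈ 19.45 → 20 more payments.

35 payments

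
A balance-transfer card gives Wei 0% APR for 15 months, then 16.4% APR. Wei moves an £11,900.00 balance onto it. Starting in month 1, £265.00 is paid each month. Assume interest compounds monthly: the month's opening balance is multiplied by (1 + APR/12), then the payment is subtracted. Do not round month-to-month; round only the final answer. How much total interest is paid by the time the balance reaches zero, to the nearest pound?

Promo months 1–15 at r₀ = 0%/12 = 0; months 16+ at r₁ = 16.4%/12 = 0.0136667.
After month 15 (no interest yet): B = £11,900.00 − 15·£265.00 = £7,925.00.
Then at r₁ with £265.00/mo: n₂ = −ln(1 − r₁·B/P)/ln(1+r₁) ≈ 38.71 → 39 more payments.
Total paid = 53·£265.00 + £188.44 = £14,233.44; interest = £14,233.44 − £11,900.00 = £2,333.44.

£2,333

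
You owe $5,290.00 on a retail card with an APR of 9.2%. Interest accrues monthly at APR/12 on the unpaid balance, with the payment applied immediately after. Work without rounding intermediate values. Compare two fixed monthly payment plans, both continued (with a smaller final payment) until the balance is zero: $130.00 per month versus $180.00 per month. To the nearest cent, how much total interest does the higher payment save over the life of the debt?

$347.75

Monthly rate r = 9.2%/12 = 0.766667% = 0.00766667.
At $130.00/mo: n = ⌈−ln(1 − rB₀/P)/ln(1+r)⌉ = 49 payments (last $124.83); total interest = total paid − $5,290.00 = $1,074.83.
At $180.00/mo: 34 payments (last $77.08); total interest $727.08.
Interest saved = $1,074.83 − $727.08 = $347.75.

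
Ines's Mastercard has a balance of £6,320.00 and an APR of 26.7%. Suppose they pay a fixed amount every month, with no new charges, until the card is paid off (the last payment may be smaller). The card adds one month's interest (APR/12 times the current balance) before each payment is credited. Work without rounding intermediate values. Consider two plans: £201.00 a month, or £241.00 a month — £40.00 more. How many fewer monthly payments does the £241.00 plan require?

Monthly rate r = 26.7%/12 = 2.225% = 0.02225.
At £201.00/mo: n = ⌈−ln(1 − rB₀/P)/ln(1+r)⌉ = 55 payments (last £131.29); total interest = total paid − £6,320.00 = £4,665.29.
At £241.00/mo: 40 payments (last £193.14); total interest £3,272.14.
Payments saved = 55 − 40 = 15.

15 fewer payments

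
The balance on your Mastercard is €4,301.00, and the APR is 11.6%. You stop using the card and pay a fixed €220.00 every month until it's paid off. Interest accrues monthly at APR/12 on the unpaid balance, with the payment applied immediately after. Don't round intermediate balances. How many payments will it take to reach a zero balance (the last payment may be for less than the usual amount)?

Monthly rate r = 11.6%/12 = 0.966667% = 0.00966667.
Recurrence: B ← B·(1+r) − €220.00.
Month 1: interest €41.58; balance after payment €4,122.58.
Month 2: interest €39.85; balance after payment €3,942.43.
Closed form: n = −ln(1 − rB₀/P)/ln(1+r) = −ln(0.81102)/ln(1.00967) ≈ 21.774, so the balance reaches zero during payment 22.

22 payments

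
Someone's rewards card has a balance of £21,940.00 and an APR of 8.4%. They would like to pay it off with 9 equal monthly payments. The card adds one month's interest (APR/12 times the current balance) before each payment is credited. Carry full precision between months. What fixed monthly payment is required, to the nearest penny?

Monthly rate r = 8.4%/12 = 0.7% = 0.007.
Level-payment amortization: P = B₀·r / (1 − (1+r)^(−n)) = 21940.00·0.007 / (1 − 1.007^(−9)).
Denominator 1 − (1+r)^(−9) = 0.0608504278.
P = 153.58 / 0.0608504278 ≈ 2523.89.

£2,523.89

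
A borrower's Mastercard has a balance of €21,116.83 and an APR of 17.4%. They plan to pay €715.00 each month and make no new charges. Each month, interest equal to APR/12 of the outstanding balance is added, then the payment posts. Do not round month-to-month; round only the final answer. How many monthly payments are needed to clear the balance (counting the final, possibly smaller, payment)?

Monthly rate r = 17.4%/12 = 1.45% = 0.0145.
Recurrence: B ← B·(1+r) − €715.00.
Month 1: interest €306.19; balance after payment €20,708.02.
Month 2: interest €300.27; balance after payment €20,293.29.
Closed form: n = −ln(1 − rB₀/P)/ln(1+r) = −ln(0.57176)/ln(1.0145) ≈ 38.833, so the balance reaches zero during payment 39.

39 payments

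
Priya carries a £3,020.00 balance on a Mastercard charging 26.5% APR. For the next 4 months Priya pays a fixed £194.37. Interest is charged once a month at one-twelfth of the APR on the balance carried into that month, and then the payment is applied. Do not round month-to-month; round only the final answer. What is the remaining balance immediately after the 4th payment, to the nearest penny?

£2,492.12

Monthly rate r = 26.5%/12 = 2.20833% = 0.0220833.
Each month: B ← B·(1+r) − £194.37.
Month 1: interest £66.69; balance after payment £2,892.32.
Month 2: interest £63.87; balance after payment £2,761.82.
Month 3: interest £60.99; balance after payment £2,628.44.
Month 4: interest £58.04; balance after payment £2,492.12.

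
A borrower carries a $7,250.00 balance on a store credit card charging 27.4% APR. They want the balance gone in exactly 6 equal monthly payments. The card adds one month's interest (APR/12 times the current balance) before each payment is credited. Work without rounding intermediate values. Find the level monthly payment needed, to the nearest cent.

$1,306.72

Monthly rate r = 27.4%/12 = 2.28333% = 0.0228333.
Level-payment amortization: P = B₀·r / (1 − (1+r)^(−n)) = 7250.00·0.0228333 / (1 − 1.02283^(−6)).
Denominator 1 − (1+r)^(−6) = 0.126685316.
P = 165.542 / 0.126685316 ≈ 1306.72.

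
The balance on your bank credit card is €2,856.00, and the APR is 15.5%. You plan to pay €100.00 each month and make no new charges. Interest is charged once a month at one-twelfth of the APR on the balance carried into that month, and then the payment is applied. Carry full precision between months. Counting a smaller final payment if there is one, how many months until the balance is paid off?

Monthly rate r = 15.5%/12 = 1.29167% = 0.0129167.
Recurrence: B ← B·(1+r) − €100.00.
Month 1: interest €36.89; balance after payment €2,792.89.
Month 2: interest €36.07; balance after payment €2,728.96.
Closed form: n = −ln(1 − rB₀/P)/ln(1+r) = −ln(0.6311)/ln(1.01292) ≈ 35.865, so the balance reaches zero during payment 36.

36 payments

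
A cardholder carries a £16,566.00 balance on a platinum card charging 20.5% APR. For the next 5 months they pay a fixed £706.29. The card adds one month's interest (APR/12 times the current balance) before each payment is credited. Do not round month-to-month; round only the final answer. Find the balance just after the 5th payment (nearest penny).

£14,376.00

Monthly rate r = 20.5%/12 = 1.70833% = 0.0170833.
Each month: B ← B·(1+r) − £706.29.
Month 1: interest £283.00; balance after payment £16,142.71.
Month 2: interest £275.77; balance after payment £15,712.19.
Month 3: interest £268.42; balance after payment £15,274.32.
Month 4: interest £260.94; balance after payment £14,828.97.
Month 5: interest £253.33; balance after payment £14,376.00.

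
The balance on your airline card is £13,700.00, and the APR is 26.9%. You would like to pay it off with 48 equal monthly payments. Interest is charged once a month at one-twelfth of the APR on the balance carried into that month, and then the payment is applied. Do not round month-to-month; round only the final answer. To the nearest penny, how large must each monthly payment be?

£468.89

Monthly rate r = 26.9%/12 = 2.24167% = 0.0224167.
Level-payment amortization: P = B₀·r / (1 − (1+r)^(−n)) = 13700.00·0.0224167 / (1 − 1.02242^(−48)).
Denominator 1 − (1+r)^(−48) = 0.654967647.
P = 307.108 / 0.654967647 ≈ 468.89.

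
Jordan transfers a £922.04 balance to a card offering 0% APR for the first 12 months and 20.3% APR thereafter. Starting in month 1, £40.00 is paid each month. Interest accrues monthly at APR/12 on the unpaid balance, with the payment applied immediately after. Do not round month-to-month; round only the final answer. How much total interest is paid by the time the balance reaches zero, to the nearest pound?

£52

Promo months 1–12 at r₀ = 0%/12 = 0; months 13+ at r₁ = 20.3%/12 = 0.0169167.
After month 12 (no interest yet): B = £922.04 − 12·£40.00 = £442.04.
Then at r₁ with £40.00/mo: n₂ = −ln(1 − r₁·B/P)/ln(1+r₁) ≈ 12.34 → 13 more payments.
Total paid = 24·£40.00 + £13.56 = £973.56; interest = £973.56 − £922.04 = £51.52.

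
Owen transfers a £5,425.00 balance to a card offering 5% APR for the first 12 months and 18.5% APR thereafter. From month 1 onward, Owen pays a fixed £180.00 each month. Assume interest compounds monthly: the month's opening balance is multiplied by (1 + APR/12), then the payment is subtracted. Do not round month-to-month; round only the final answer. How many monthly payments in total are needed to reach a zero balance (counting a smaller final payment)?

Promo months 1–12 at r₀ = 5%/12 = 0.00416667; months 13+ at r₁ = 18.5%/12 = 0.0154167.
After month 12: iterate B ← B·(1+r₀) − £180.00 for 12 months → £3,492.36.
Then at r₁ with £180.00/mo: n₂ = −ln(1 − r₁·B/P)/ln(1+r₁) ≈ 23.23 → 24 more payments.

36 months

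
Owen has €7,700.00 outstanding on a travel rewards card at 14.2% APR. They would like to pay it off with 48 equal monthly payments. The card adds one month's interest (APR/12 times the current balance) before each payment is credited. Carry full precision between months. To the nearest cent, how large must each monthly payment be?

€211.19

Monthly rate r = 14.2%/12 = 1.18333% = 0.0118333.
Level-payment amortization: P = B₀·r / (1 − (1+r)^(−n)) = 7700.00·0.0118333 / (1 − 1.01183^(−48)).
Denominator 1 − (1+r)^(−48) = 0.431449769.
P = 91.1167 / 0.431449769 ≈ 211.19.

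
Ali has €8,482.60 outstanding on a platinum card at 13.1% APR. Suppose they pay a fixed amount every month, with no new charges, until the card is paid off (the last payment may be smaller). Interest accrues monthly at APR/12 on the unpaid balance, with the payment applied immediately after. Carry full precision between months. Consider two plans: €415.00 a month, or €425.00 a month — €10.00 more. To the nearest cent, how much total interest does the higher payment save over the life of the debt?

Monthly rate r = 13.1%/12 = 1.09167% = 0.0109167.
At €415.00/mo: n = ⌈−ln(1 − rB₀/P)/ln(1+r)⌉ = 24 payments (last €106.23); total interest = total paid − €8,482.60 = €1,168.63.
At €425.00/mo: 23 payments (last €270.23); total interest €1,137.63.
Interest saved = €1,168.63 − €1,137.63 = €31.00.

€31.00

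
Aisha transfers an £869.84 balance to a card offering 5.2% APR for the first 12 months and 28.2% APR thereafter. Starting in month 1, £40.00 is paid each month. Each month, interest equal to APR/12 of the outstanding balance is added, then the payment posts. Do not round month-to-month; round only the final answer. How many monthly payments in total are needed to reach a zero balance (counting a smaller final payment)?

Promo months 1–12 at r₀ = 5.2%/12 = 0.00433333; months 13+ at r₁ = 28.2%/12 = 0.0235.
After month 12: iterate B ← B·(1+r₀) − £40.00 for 12 months → £424.56.
Then at r₁ with £40.00/mo: n₂ = −ln(1 − r₁·B/P)/ln(1+r₁) ≈ 12.35 → 13 more payments.

25 payments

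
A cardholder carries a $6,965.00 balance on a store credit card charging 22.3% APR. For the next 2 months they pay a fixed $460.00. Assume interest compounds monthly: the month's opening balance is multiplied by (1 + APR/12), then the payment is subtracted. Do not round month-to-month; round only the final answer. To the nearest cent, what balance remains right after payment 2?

Monthly rate r = 22.3%/12 = 1.85833% = 0.0185833.
Each month: B ← B·(1+r) − $460.00.
Month 1: interest $129.43; balance after payment $6,634.43.
Month 2: interest $123.29; balance after payment $6,297.72.

$6,297.72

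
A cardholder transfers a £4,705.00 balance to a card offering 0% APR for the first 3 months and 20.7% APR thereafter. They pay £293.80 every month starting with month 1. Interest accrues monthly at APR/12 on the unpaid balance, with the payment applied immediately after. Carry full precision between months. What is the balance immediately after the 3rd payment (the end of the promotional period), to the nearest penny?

Promo months 1–3 at r₀ = 0%/12 = 0; months 4+ at r₁ = 20.7%/12 = 0.01725.
After month 3 (no interest yet): B = £4,705.00 − 3·£293.80 = £3,823.60.

£3,823.60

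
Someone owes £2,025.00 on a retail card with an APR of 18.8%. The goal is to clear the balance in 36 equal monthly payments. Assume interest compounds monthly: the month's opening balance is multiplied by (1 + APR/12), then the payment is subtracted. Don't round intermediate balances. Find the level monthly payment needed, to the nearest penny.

Monthly rate r = 18.8%/12 = 1.56667% = 0.0156667.
Level-payment amortization: P = B₀·r / (1 − (1+r)^(−n)) = 2025.00·0.0156667 / (1 − 1.01567^(−36)).
Denominator 1 − (1+r)^(−36) = 0.428578183.
P = 31.725 / 0.428578183 ≈ 74.02.

£74.02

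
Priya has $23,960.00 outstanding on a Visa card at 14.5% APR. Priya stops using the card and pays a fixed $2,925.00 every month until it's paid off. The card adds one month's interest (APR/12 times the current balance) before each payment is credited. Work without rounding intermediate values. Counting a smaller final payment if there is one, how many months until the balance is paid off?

Monthly rate r = 14.5%/12 = 1.20833% = 0.0120833.
Recurrence: B ← B·(1+r) − $2,925.00.
Month 1: interest $289.52; balance after payment $21,324.52.
Month 2: interest $257.67; balance after payment $18,657.19.
Closed form: n = −ln(1 − rB₀/P)/ln(1+r) = −ln(0.90102)/ln(1.01208) ≈ 8.678, so the balance reaches zero during payment 9.

9 payments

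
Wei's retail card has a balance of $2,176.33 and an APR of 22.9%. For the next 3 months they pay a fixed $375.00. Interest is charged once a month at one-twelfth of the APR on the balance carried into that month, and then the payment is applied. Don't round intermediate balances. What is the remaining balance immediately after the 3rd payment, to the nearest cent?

Monthly rate r = 22.9%/12 = 1.90833% = 0.0190833.
Each month: B ← B·(1+r) − $375.00.
Month 1: interest $41.53; balance after payment $1,842.86.
Month 2: interest $35.17; balance after payment $1,503.03.
Month 3: interest $28.68; balance after payment $1,156.71.

$1,156.71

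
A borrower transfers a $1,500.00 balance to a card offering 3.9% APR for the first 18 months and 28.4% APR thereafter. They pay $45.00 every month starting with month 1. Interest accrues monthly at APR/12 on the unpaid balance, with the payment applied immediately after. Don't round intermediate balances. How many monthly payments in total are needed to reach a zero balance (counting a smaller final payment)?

Promo months 1–18 at r₀ = 3.9%/12 = 0.00325; months 19+ at r₁ = 28.4%/12 = 0.0236667.
After month 18: iterate B ← B·(1+r₀) − $45.00 for 18 months → $757.45.
Then at r₁ with $45.00/mo: n₂ = −ln(1 − r₁·B/P)/ln(1+r₁) ≈ 21.72 → 22 more payments.

40 payments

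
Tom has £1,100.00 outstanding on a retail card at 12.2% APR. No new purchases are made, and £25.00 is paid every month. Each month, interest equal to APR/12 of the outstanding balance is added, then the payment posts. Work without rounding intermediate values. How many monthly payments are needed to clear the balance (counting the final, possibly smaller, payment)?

59 months

Monthly rate r = 12.2%/12 = 1.01667% = 0.0101667.
Recurrence: B ← B·(1+r) − £25.00.
Month 1: interest £11.18; balance after payment £1,086.18.
Month 2: interest £11.04; balance after payment £1,072.23.
Closed form: n = −ln(1 − rB₀/P)/ln(1+r) = −ln(0.55267)/ln(1.01017) ≈ 58.624, so the balance reaches zero during payment 59.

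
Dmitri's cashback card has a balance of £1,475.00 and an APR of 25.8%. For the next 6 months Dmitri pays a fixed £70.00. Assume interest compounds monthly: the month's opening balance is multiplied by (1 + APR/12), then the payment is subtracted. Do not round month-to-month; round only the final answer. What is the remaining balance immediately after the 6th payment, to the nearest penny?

£1,232.57

Monthly rate r = 25.8%/12 = 2.15% = 0.0215.
Each month: B ← B·(1+r) − £70.00.
Month 1: interest £31.71; balance after payment £1,436.71.
Month 2: interest £30.89; balance after payment £1,397.60.
Month 3: interest £30.05; balance after payment £1,357.65.
Month 4: interest £29.19; balance after payment £1,316.84.
Month 5: interest £28.31; balance after payment £1,275.15.
Month 6: interest £27.42; balance after payment £1,232.57.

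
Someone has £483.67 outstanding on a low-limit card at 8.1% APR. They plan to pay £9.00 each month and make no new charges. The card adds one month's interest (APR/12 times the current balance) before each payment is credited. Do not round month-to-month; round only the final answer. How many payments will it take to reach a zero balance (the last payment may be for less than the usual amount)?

67 months

Monthly rate r = 8.1%/12 = 0.675% = 0.00675.
Recurrence: B ← B·(1+r) − £9.00.
Month 1: interest £3.26; balance after payment £477.93.
Month 2: interest £3.23; balance after payment £472.16.
Closed form: n = −ln(1 − rB₀/P)/ln(1+r) = −ln(0.63725)/ln(1.00675) ≈ 66.980, so the balance reaches zero during payment 67.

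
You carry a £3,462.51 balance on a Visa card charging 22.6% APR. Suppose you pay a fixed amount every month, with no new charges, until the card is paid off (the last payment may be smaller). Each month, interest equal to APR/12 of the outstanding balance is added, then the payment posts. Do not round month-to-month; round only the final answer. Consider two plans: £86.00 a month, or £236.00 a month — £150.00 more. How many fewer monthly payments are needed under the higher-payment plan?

59 fewer payments

Monthly rate r = 22.6%/12 = 1.88333% = 0.0188333.
At £86.00/mo: n = ⌈−ln(1 − rB₀/P)/ln(1+r)⌉ = 77 payments (last £8.75); total interest = total paid − £3,462.51 = £3,082.24.
At £236.00/mo: 18 payments (last £79.06); total interest £628.55.
Payments saved = 77 − 18 = 59.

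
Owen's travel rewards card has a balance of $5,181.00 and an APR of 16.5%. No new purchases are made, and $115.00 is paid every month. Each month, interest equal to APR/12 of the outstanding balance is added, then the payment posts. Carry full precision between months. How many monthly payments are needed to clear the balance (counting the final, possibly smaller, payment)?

71 months

Monthly rate r = 16.5%/12 = 1.375% = 0.01375.
Recurrence: B ← B·(1+r) − $115.00.
Month 1: interest $71.24; balance after payment $5,137.24.
Month 2: interest $70.64; balance after payment $5,092.88.
Closed form: n = −ln(1 − rB₀/P)/ln(1+r) = −ln(0.38053)/ln(1.01375) ≈ 70.750, so the balance reaches zero during payment 71.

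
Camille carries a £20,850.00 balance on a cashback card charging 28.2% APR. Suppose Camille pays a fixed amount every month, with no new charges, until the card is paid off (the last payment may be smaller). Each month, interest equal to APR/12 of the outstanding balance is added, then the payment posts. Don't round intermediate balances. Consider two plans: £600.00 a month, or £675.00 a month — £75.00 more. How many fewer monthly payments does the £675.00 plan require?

Monthly rate r = 28.2%/12 = 2.35% = 0.0235.
At £600.00/mo: n = ⌈−ln(1 − rB₀/P)/ln(1+r)⌉ = 74 payments (last £14.86); total interest = total paid − £20,850.00 = £22,964.86.
At £675.00/mo: 56 payments (last £486.15); total interest £16,761.15.
Payments saved = 74 − 56 = 18.

18 fewer payments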